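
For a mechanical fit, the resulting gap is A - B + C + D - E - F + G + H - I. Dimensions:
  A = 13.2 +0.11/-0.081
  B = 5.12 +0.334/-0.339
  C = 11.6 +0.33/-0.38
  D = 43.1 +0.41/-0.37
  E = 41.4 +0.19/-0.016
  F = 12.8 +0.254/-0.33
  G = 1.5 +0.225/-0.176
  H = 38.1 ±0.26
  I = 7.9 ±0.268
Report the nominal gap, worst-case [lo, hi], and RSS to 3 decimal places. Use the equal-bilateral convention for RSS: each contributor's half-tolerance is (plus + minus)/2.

nominal=40.280 wc=[37.967,42.568] rss=0.822

Stack each dimension's contribution:
  +A: nom +13.200 → Σnom=13.200; wc +0.110/-0.081 → slack +0.110/-0.081; half-tol=0.096, Σhalf²=0.009120
  -B: nom -5.120 → Σnom=8.080; wc +0.339/-0.334 → slack +0.449/-0.415; half-tol=0.337, Σhalf²=0.122353
  +C: nom +11.600 → Σnom=19.680; wc +0.330/-0.380 → slack +0.779/-0.795; half-tol=0.355, Σhalf²=0.248378
  +D: nom +43.100 → Σnom=62.780; wc +0.410/-0.370 → slack +1.189/-1.165; half-tol=0.390, Σhalf²=0.400478
  -E: nom -41.400 → Σnom=21.380; wc +0.016/-0.190 → slack +1.205/-1.355; half-tol=0.103, Σhalf²=0.411087
  -F: nom -12.800 → Σnom=8.580; wc +0.330/-0.254 → slack +1.535/-1.609; half-tol=0.292, Σhalf²=0.496351
  +G: nom +1.500 → Σnom=10.080; wc +0.225/-0.176 → slack +1.760/-1.785; half-tol=0.201, Σhalf²=0.536551
  +H: nom +38.100 → Σnom=48.180; wc +0.260/-0.260 → slack +2.020/-2.045; half-tol=0.260, Σhalf²=0.604151
  -I: nom -7.900 → Σnom=40.280; wc +0.268/-0.268 → slack +2.288/-2.313; half-tol=0.268, Σhalf²=0.675975
Nominal = 40.280. Worst-case = [40.280 - 2.313, 40.280 + 2.288] = [37.967, 42.568]. RSS = √0.675975 = 0.822.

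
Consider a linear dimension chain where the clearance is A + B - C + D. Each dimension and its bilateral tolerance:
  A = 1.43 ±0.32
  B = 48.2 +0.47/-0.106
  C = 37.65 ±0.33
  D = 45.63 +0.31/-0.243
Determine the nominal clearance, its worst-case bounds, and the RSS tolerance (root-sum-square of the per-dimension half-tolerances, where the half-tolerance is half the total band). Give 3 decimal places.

nominal=57.610 wc=[56.611,59.040] rss=0.609

Stack each dimension's contribution:
  +A: nom +1.430 → Σnom=1.430; wc +0.320/-0.320 → slack +0.320/-0.320; half-tol=0.320, Σhalf²=0.102400
  +B: nom +48.200 → Σnom=49.630; wc +0.470/-0.106 → slack +0.790/-0.426; half-tol=0.288, Σhalf²=0.185344
  -C: nom -37.650 → Σnom=11.980; wc +0.330/-0.330 → slack +1.120/-0.756; half-tol=0.330, Σhalf²=0.294244
  +D: nom +45.630 → Σnom=57.610; wc +0.310/-0.243 → slack +1.430/-0.999; half-tol=0.276, Σhalf²=0.370696
Nominal = 57.610. Worst-case = [57.610 - 0.999, 57.610 + 1.430] = [56.611, 59.040]. RSS = √0.370696 = 0.609.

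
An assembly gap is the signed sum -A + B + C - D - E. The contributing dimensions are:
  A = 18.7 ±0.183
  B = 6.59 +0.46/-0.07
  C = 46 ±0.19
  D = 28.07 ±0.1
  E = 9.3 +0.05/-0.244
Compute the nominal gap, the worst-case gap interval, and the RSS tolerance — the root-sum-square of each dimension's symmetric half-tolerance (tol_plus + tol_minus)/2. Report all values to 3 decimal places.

nominal=-3.480 wc=[-4.073,-2.303] rss=0.414

Stack each dimension's contribution:
  -A: nom -18.700 → Σnom=-18.700; wc +0.183/-0.183 → slack +0.183/-0.183; half-tol=0.183, Σhalf²=0.033489
  +B: nom +6.590 → Σnom=-12.110; wc +0.460/-0.070 → slack +0.643/-0.253; half-tol=0.265, Σhalf²=0.103714
  +C: nom +46.000 → Σnom=33.890; wc +0.190/-0.190 → slack +0.833/-0.443; half-tol=0.190, Σhalf²=0.139814
  -D: nom -28.070 → Σnom=5.820; wc +0.100/-0.100 → slack +0.933/-0.543; half-tol=0.100, Σhalf²=0.149814
  -E: nom -9.300 → Σnom=-3.480; wc +0.244/-0.050 → slack +1.177/-0.593; half-tol=0.147, Σhalf²=0.171423
Nominal = -3.480. Worst-case = [-3.480 - 0.593, -3.480 + 1.177] = [-4.073, -2.303]. RSS = √0.171423 = 0.414.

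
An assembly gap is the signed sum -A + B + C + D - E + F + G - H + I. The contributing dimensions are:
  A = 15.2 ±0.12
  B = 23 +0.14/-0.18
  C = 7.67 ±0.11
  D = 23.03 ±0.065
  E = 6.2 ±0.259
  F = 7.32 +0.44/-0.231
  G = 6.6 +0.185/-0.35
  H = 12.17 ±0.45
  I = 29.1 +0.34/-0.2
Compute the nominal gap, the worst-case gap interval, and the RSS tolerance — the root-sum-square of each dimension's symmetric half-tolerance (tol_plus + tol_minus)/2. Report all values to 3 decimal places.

nominal=63.150 wc=[61.185,65.259] rss=0.763

Stack each dimension's contribution:
  -A: nom -15.200 → Σnom=-15.200; wc +0.120/-0.120 → slack +0.120/-0.120; half-tol=0.120, Σhalf²=0.014400
  +B: nom +23.000 → Σnom=7.800; wc +0.140/-0.180 → slack +0.260/-0.300; half-tol=0.160, Σhalf²=0.040000
  +C: nom +7.670 → Σnom=15.470; wc +0.110/-0.110 → slack +0.370/-0.410; half-tol=0.110, Σhalf²=0.052100
  +D: nom +23.030 → Σnom=38.500; wc +0.065/-0.065 → slack +0.435/-0.475; half-tol=0.065, Σhalf²=0.056325
  -E: nom -6.200 → Σnom=32.300; wc +0.259/-0.259 → slack +0.694/-0.734; half-tol=0.259, Σhalf²=0.123406
  +F: nom +7.320 → Σnom=39.620; wc +0.440/-0.231 → slack +1.134/-0.965; half-tol=0.336, Σhalf²=0.235966
  +G: nom +6.600 → Σnom=46.220; wc +0.185/-0.350 → slack +1.319/-1.315; half-tol=0.267, Σhalf²=0.307522
  -H: nom -12.170 → Σnom=34.050; wc +0.450/-0.450 → slack +1.769/-1.765; half-tol=0.450, Σhalf²=0.510023
  +I: nom +29.100 → Σnom=63.150; wc +0.340/-0.200 → slack +2.109/-1.965; half-tol=0.270, Σhalf²=0.582923
Nominal = 63.150. Worst-case = [63.150 - 1.965, 63.150 + 2.109] = [61.185, 65.259]. RSS = √0.582923 = 0.763.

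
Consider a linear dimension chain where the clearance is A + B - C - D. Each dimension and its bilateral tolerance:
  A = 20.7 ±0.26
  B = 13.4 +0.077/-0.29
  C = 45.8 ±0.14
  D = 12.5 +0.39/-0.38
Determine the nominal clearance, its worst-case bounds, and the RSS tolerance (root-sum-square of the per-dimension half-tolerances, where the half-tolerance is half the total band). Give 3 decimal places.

Stack each dimension's contribution:
  +A: nom +20.700 → Σnom=20.700; wc +0.260/-0.260 → slack +0.260/-0.260; half-tol=0.260, Σhalf²=0.067600
  +B: nom +13.400 → Σnom=34.100; wc +0.077/-0.290 → slack +0.337/-0.550; half-tol=0.183, Σhalf²=0.101272
  -C: nom -45.800 → Σnom=-11.700; wc +0.140/-0.140 → slack +0.477/-0.690; half-tol=0.140, Σhalf²=0.120872
  -D: nom -12.500 → Σnom=-24.200; wc +0.380/-0.390 → slack +0.857/-1.080; half-tol=0.385, Σhalf²=0.269097
Nominal = -24.200. Worst-case = [-24.200 - 1.080, -24.200 + 0.857] = [-25.280, -23.343]. RSS = √0.269097 = 0.519.

nominal=-24.200 wc=[-25.280,-23.343] rss=0.519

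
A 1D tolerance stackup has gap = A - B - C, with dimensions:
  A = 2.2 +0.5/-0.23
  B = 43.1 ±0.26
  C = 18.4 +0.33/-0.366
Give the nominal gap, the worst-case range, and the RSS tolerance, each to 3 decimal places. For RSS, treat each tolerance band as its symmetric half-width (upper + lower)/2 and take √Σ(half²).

Stack each dimension's contribution:
  +A: nom +2.200 → Σnom=2.200; wc +0.500/-0.230 → slack +0.500/-0.230; half-tol=0.365, Σhalf²=0.133225
  -B: nom -43.100 → Σnom=-40.900; wc +0.260/-0.260 → slack +0.760/-0.490; half-tol=0.260, Σhalf²=0.200825
  -C: nom -18.400 → Σnom=-59.300; wc +0.366/-0.330 → slack +1.126/-0.820; half-tol=0.348, Σhalf²=0.321929
Nominal = -59.300. Worst-case = [-59.300 - 0.820, -59.300 + 1.126] = [-60.120, -58.174]. RSS = √0.321929 = 0.567.

nominal=-59.300 wc=[-60.120,-58.174] rss=0.567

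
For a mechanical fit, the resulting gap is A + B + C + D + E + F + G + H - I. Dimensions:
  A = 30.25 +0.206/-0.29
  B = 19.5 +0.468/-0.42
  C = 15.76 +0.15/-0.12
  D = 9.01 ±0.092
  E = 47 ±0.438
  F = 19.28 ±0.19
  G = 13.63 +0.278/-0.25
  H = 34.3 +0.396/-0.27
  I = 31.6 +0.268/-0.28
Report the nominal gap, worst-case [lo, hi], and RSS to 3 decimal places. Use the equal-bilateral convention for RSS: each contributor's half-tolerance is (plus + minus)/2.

Stack each dimension's contribution:
  +A: nom +30.250 → Σnom=30.250; wc +0.206/-0.290 → slack +0.206/-0.290; half-tol=0.248, Σhalf²=0.061504
  +B: nom +19.500 → Σnom=49.750; wc +0.468/-0.420 → slack +0.674/-0.710; half-tol=0.444, Σhalf²=0.258640
  +C: nom +15.760 → Σnom=65.510; wc +0.150/-0.120 → slack +0.824/-0.830; half-tol=0.135, Σhalf²=0.276865
  +D: nom +9.010 → Σnom=74.520; wc +0.092/-0.092 → slack +0.916/-0.922; half-tol=0.092, Σhalf²=0.285329
  +E: nom +47.000 → Σnom=121.520; wc +0.438/-0.438 → slack +1.354/-1.360; half-tol=0.438, Σhalf²=0.477173
  +F: nom +19.280 → Σnom=140.800; wc +0.190/-0.190 → slack +1.544/-1.550; half-tol=0.190, Σhalf²=0.513273
  +G: nom +13.630 → Σnom=154.430; wc +0.278/-0.250 → slack +1.822/-1.800; half-tol=0.264, Σhalf²=0.582969
  +H: nom +34.300 → Σnom=188.730; wc +0.396/-0.270 → slack +2.218/-2.070; half-tol=0.333, Σhalf²=0.693858
  -I: nom -31.600 → Σnom=157.130; wc +0.280/-0.268 → slack +2.498/-2.338; half-tol=0.274, Σhalf²=0.768934
Nominal = 157.130. Worst-case = [157.130 - 2.338, 157.130 + 2.498] = [154.792, 159.628]. RSS = √0.768934 = 0.877.

nominal=157.130 wc=[154.792,159.628] rss=0.877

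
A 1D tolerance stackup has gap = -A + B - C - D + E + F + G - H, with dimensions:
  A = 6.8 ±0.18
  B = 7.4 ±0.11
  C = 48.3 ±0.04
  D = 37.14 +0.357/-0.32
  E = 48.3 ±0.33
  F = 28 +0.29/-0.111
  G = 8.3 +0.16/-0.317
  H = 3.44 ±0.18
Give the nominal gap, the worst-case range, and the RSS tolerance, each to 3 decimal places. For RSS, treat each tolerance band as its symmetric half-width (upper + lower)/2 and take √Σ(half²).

Stack each dimension's contribution:
  -A: nom -6.800 → Σnom=-6.800; wc +0.180/-0.180 → slack +0.180/-0.180; half-tol=0.180, Σhalf²=0.032400
  +B: nom +7.400 → Σnom=0.600; wc +0.110/-0.110 → slack +0.290/-0.290; half-tol=0.110, Σhalf²=0.044500
  -C: nom -48.300 → Σnom=-47.700; wc +0.040/-0.040 → slack +0.330/-0.330; half-tol=0.040, Σhalf²=0.046100
  -D: nom -37.140 → Σnom=-84.840; wc +0.320/-0.357 → slack +0.650/-0.687; half-tol=0.339, Σhalf²=0.160682
  +E: nom +48.300 → Σnom=-36.540; wc +0.330/-0.330 → slack +0.980/-1.017; half-tol=0.330, Σhalf²=0.269582
  +F: nom +28.000 → Σnom=-8.540; wc +0.290/-0.111 → slack +1.270/-1.128; half-tol=0.200, Σhalf²=0.309783
  +G: nom +8.300 → Σnom=-0.240; wc +0.160/-0.317 → slack +1.430/-1.445; half-tol=0.238, Σhalf²=0.366665
  -H: nom -3.440 → Σnom=-3.680; wc +0.180/-0.180 → slack +1.610/-1.625; half-tol=0.180, Σhalf²=0.399065
Nominal = -3.680. Worst-case = [-3.680 - 1.625, -3.680 + 1.610] = [-5.305, -2.070]. RSS = √0.399065 = 0.632.

nominal=-3.680 wc=[-5.305,-2.070] rss=0.632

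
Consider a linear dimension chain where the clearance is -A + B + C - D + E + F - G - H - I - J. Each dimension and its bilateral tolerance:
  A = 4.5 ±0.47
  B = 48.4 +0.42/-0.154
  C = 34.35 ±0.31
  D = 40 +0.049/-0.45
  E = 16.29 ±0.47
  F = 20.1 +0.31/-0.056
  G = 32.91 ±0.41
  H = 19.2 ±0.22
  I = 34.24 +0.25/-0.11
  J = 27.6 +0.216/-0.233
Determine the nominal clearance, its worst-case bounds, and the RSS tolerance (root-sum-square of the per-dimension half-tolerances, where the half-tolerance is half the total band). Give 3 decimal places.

Stack each dimension's contribution:
  -A: nom -4.500 → Σnom=-4.500; wc +0.470/-0.470 → slack +0.470/-0.470; half-tol=0.470, Σhalf²=0.220900
  +B: nom +48.400 → Σnom=43.900; wc +0.420/-0.154 → slack +0.890/-0.624; half-tol=0.287, Σhalf²=0.303269
  +C: nom +34.350 → Σnom=78.250; wc +0.310/-0.310 → slack +1.200/-0.934; half-tol=0.310, Σhalf²=0.399369
  -D: nom -40.000 → Σnom=38.250; wc +0.450/-0.049 → slack +1.650/-0.983; half-tol=0.249, Σhalf²=0.461619
  +E: nom +16.290 → Σnom=54.540; wc +0.470/-0.470 → slack +2.120/-1.453; half-tol=0.470, Σhalf²=0.682519
  +F: nom +20.100 → Σnom=74.640; wc +0.310/-0.056 → slack +2.430/-1.509; half-tol=0.183, Σhalf²=0.716008
  -G: nom -32.910 → Σnom=41.730; wc +0.410/-0.410 → slack +2.840/-1.919; half-tol=0.410, Σhalf²=0.884108
  -H: nom -19.200 → Σnom=22.530; wc +0.220/-0.220 → slack +3.060/-2.139; half-tol=0.220, Σhalf²=0.932508
  -I: nom -34.240 → Σnom=-11.710; wc +0.110/-0.250 → slack +3.170/-2.389; half-tol=0.180, Σhalf²=0.964908
  -J: nom -27.600 → Σnom=-39.310; wc +0.233/-0.216 → slack +3.403/-2.605; half-tol=0.225, Σhalf²=1.015308
Nominal = -39.310. Worst-case = [-39.310 - 2.605, -39.310 + 3.403] = [-41.915, -35.907]. RSS = √1.015308 = 1.008.

nominal=-39.310 wc=[-41.915,-35.907] rss=1.008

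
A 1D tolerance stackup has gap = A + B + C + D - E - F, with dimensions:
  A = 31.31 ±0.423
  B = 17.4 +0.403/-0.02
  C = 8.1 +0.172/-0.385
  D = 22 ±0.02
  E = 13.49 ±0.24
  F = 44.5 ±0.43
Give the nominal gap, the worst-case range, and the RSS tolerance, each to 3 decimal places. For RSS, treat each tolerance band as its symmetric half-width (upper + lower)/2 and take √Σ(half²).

Stack each dimension's contribution:
  +A: nom +31.310 → Σnom=31.310; wc +0.423/-0.423 → slack +0.423/-0.423; half-tol=0.423, Σhalf²=0.178929
  +B: nom +17.400 → Σnom=48.710; wc +0.403/-0.020 → slack +0.826/-0.443; half-tol=0.212, Σhalf²=0.223661
  +C: nom +8.100 → Σnom=56.810; wc +0.172/-0.385 → slack +0.998/-0.828; half-tol=0.278, Σhalf²=0.301223
  +D: nom +22.000 → Σnom=78.810; wc +0.020/-0.020 → slack +1.018/-0.848; half-tol=0.020, Σhalf²=0.301623
  -E: nom -13.490 → Σnom=65.320; wc +0.240/-0.240 → slack +1.258/-1.088; half-tol=0.240, Σhalf²=0.359223
  -F: nom -44.500 → Σnom=20.820; wc +0.430/-0.430 → slack +1.688/-1.518; half-tol=0.430, Σhalf²=0.544123
Nominal = 20.820. Worst-case = [20.820 - 1.518, 20.820 + 1.688] = [19.302, 22.508]. RSS = √0.544123 = 0.738.

nominal=20.820 wc=[19.302,22.508] rss=0.738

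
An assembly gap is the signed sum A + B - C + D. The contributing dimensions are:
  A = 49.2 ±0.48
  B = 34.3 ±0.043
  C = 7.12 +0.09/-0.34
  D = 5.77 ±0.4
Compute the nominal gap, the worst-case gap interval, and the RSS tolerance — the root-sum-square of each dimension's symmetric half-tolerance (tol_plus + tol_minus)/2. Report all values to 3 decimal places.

Stack each dimension's contribution:
  +A: nom +49.200 → Σnom=49.200; wc +0.480/-0.480 → slack +0.480/-0.480; half-tol=0.480, Σhalf²=0.230400
  +B: nom +34.300 → Σnom=83.500; wc +0.043/-0.043 → slack +0.523/-0.523; half-tol=0.043, Σhalf²=0.232249
  -C: nom -7.120 → Σnom=76.380; wc +0.340/-0.090 → slack +0.863/-0.613; half-tol=0.215, Σhalf²=0.278474
  +D: nom +5.770 → Σnom=82.150; wc +0.400/-0.400 → slack +1.263/-1.013; half-tol=0.400, Σhalf²=0.438474
Nominal = 82.150. Worst-case = [82.150 - 1.013, 82.150 + 1.263] = [81.137, 83.413]. RSS = √0.438474 = 0.662.

nominal=82.150 wc=[81.137,83.413] rss=0.662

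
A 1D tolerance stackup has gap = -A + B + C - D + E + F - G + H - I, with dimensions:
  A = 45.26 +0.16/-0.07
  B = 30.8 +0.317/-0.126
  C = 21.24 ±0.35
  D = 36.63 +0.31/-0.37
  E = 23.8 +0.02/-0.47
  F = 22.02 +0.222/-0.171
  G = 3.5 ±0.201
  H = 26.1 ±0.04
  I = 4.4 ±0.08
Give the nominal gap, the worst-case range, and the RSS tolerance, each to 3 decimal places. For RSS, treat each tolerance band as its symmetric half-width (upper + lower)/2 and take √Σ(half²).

nominal=34.170 wc=[32.262,35.840] rss=0.669

Stack each dimension's contribution:
  -A: nom -45.260 → Σnom=-45.260; wc +0.070/-0.160 → slack +0.070/-0.160; half-tol=0.115, Σhalf²=0.013225
  +B: nom +30.800 → Σnom=-14.460; wc +0.317/-0.126 → slack +0.387/-0.286; half-tol=0.222, Σhalf²=0.062287
  +C: nom +21.240 → Σnom=6.780; wc +0.350/-0.350 → slack +0.737/-0.636; half-tol=0.350, Σhalf²=0.184787
  -D: nom -36.630 → Σnom=-29.850; wc +0.370/-0.310 → slack +1.107/-0.946; half-tol=0.340, Σhalf²=0.300387
  +E: nom +23.800 → Σnom=-6.050; wc +0.020/-0.470 → slack +1.127/-1.416; half-tol=0.245, Σhalf²=0.360412
  +F: nom +22.020 → Σnom=15.970; wc +0.222/-0.171 → slack +1.349/-1.587; half-tol=0.197, Σhalf²=0.399025
  -G: nom -3.500 → Σnom=12.470; wc +0.201/-0.201 → slack +1.550/-1.788; half-tol=0.201, Σhalf²=0.439426
  +H: nom +26.100 → Σnom=38.570; wc +0.040/-0.040 → slack +1.590/-1.828; half-tol=0.040, Σhalf²=0.441026
  -I: nom -4.400 → Σnom=34.170; wc +0.080/-0.080 → slack +1.670/-1.908; half-tol=0.080, Σhalf²=0.447426
Nominal = 34.170. Worst-case = [34.170 - 1.908, 34.170 + 1.670] = [32.262, 35.840]. RSS = √0.447426 = 0.669.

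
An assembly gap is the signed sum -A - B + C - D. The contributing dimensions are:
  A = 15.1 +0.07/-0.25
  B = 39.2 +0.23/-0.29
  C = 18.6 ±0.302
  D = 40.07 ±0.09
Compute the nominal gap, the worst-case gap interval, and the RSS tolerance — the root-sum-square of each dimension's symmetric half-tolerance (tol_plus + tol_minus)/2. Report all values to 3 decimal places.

Stack each dimension's contribution:
  -A: nom -15.100 → Σnom=-15.100; wc +0.250/-0.070 → slack +0.250/-0.070; half-tol=0.160, Σhalf²=0.025600
  -B: nom -39.200 → Σnom=-54.300; wc +0.290/-0.230 → slack +0.540/-0.300; half-tol=0.260, Σhalf²=0.093200
  +C: nom +18.600 → Σnom=-35.700; wc +0.302/-0.302 → slack +0.842/-0.602; half-tol=0.302, Σhalf²=0.184404
  -D: nom -40.070 → Σnom=-75.770; wc +0.090/-0.090 → slack +0.932/-0.692; half-tol=0.090, Σhalf²=0.192504
Nominal = -75.770. Worst-case = [-75.770 - 0.692, -75.770 + 0.932] = [-76.462, -74.838]. RSS = √0.192504 = 0.439.

nominal=-75.770 wc=[-76.462,-74.838] rss=0.439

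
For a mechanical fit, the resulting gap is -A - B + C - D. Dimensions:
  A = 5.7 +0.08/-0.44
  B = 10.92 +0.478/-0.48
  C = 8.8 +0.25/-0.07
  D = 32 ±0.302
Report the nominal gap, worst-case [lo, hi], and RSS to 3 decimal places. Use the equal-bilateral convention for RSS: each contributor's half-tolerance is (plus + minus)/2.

Stack each dimension's contribution:
  -A: nom -5.700 → Σnom=-5.700; wc +0.440/-0.080 → slack +0.440/-0.080; half-tol=0.260, Σhalf²=0.067600
  -B: nom -10.920 → Σnom=-16.620; wc +0.480/-0.478 → slack +0.920/-0.558; half-tol=0.479, Σhalf²=0.297041
  +C: nom +8.800 → Σnom=-7.820; wc +0.250/-0.070 → slack +1.170/-0.628; half-tol=0.160, Σhalf²=0.322641
  -D: nom -32.000 → Σnom=-39.820; wc +0.302/-0.302 → slack +1.472/-0.930; half-tol=0.302, Σhalf²=0.413845
Nominal = -39.820. Worst-case = [-39.820 - 0.930, -39.820 + 1.472] = [-40.750, -38.348]. RSS = √0.413845 = 0.643.

nominal=-39.820 wc=[-40.750,-38.348] rss=0.643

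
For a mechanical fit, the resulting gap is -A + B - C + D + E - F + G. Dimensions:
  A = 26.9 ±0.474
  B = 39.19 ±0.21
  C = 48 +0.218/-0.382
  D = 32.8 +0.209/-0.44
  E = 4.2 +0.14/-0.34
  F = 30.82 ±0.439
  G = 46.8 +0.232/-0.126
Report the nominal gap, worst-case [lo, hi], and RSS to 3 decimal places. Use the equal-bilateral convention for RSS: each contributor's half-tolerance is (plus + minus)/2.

nominal=17.270 wc=[15.023,19.356] rss=0.864

Stack each dimension's contribution:
  -A: nom -26.900 → Σnom=-26.900; wc +0.474/-0.474 → slack +0.474/-0.474; half-tol=0.474, Σhalf²=0.224676
  +B: nom +39.190 → Σnom=12.290; wc +0.210/-0.210 → slack +0.684/-0.684; half-tol=0.210, Σhalf²=0.268776
  -C: nom -48.000 → Σnom=-35.710; wc +0.382/-0.218 → slack +1.066/-0.902; half-tol=0.300, Σhalf²=0.358776
  +D: nom +32.800 → Σnom=-2.910; wc +0.209/-0.440 → slack +1.275/-1.342; half-tol=0.325, Σhalf²=0.464076
  +E: nom +4.200 → Σnom=1.290; wc +0.140/-0.340 → slack +1.415/-1.682; half-tol=0.240, Σhalf²=0.521676
  -F: nom -30.820 → Σnom=-29.530; wc +0.439/-0.439 → slack +1.854/-2.121; half-tol=0.439, Σhalf²=0.714397
  +G: nom +46.800 → Σnom=17.270; wc +0.232/-0.126 → slack +2.086/-2.247; half-tol=0.179, Σhalf²=0.746438
Nominal = 17.270. Worst-case = [17.270 - 2.247, 17.270 + 2.086] = [15.023, 19.356]. RSS = √0.746438 = 0.864.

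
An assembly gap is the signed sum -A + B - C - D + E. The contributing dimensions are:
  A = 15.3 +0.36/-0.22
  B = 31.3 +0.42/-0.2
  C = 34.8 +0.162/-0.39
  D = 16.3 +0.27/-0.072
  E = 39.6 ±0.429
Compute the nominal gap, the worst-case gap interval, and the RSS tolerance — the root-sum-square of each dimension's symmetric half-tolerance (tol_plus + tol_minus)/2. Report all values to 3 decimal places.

nominal=4.500 wc=[3.079,6.031] rss=0.685

Stack each dimension's contribution:
  -A: nom -15.300 → Σnom=-15.300; wc +0.220/-0.360 → slack +0.220/-0.360; half-tol=0.290, Σhalf²=0.084100
  +B: nom +31.300 → Σnom=16.000; wc +0.420/-0.200 → slack +0.640/-0.560; half-tol=0.310, Σhalf²=0.180200
  -C: nom -34.800 → Σnom=-18.800; wc +0.390/-0.162 → slack +1.030/-0.722; half-tol=0.276, Σhalf²=0.256376
  -D: nom -16.300 → Σnom=-35.100; wc +0.072/-0.270 → slack +1.102/-0.992; half-tol=0.171, Σhalf²=0.285617
  +E: nom +39.600 → Σnom=4.500; wc +0.429/-0.429 → slack +1.531/-1.421; half-tol=0.429, Σhalf²=0.469658
Nominal = 4.500. Worst-case = [4.500 - 1.421, 4.500 + 1.531] = [3.079, 6.031]. RSS = √0.469658 = 0.685.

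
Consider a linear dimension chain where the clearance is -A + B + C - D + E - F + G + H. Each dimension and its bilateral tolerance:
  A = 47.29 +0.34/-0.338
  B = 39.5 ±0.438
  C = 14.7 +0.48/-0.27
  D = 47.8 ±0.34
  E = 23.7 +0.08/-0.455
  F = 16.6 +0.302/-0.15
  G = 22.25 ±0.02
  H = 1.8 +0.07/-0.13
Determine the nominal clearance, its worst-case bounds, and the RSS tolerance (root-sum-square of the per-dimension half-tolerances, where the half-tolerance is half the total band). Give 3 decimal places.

Stack each dimension's contribution:
  -A: nom -47.290 → Σnom=-47.290; wc +0.338/-0.340 → slack +0.338/-0.340; half-tol=0.339, Σhalf²=0.114921
  +B: nom +39.500 → Σnom=-7.790; wc +0.438/-0.438 → slack +0.776/-0.778; half-tol=0.438, Σhalf²=0.306765
  +C: nom +14.700 → Σnom=6.910; wc +0.480/-0.270 → slack +1.256/-1.048; half-tol=0.375, Σhalf²=0.447390
  -D: nom -47.800 → Σnom=-40.890; wc +0.340/-0.340 → slack +1.596/-1.388; half-tol=0.340, Σhalf²=0.562990
  +E: nom +23.700 → Σnom=-17.190; wc +0.080/-0.455 → slack +1.676/-1.843; half-tol=0.268, Σhalf²=0.634546
  -F: nom -16.600 → Σnom=-33.790; wc +0.150/-0.302 → slack +1.826/-2.145; half-tol=0.226, Σhalf²=0.685622
  +G: nom +22.250 → Σnom=-11.540; wc +0.020/-0.020 → slack +1.846/-2.165; half-tol=0.020, Σhalf²=0.686022
  +H: nom +1.800 → Σnom=-9.740; wc +0.070/-0.130 → slack +1.916/-2.295; half-tol=0.100, Σhalf²=0.696022
Nominal = -9.740. Worst-case = [-9.740 - 2.295, -9.740 + 1.916] = [-12.035, -7.824]. RSS = √0.696022 = 0.834.

nominal=-9.740 wc=[-12.035,-7.824] rss=0.834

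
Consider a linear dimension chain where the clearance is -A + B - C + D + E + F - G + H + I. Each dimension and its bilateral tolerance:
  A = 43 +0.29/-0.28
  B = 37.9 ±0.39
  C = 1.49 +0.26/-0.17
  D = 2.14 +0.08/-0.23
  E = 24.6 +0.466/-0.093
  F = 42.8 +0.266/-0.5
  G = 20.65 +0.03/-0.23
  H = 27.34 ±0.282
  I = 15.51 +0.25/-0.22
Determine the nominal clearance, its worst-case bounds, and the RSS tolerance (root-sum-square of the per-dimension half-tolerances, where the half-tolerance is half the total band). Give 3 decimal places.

nominal=85.150 wc=[82.855,87.564] rss=0.825

Stack each dimension's contribution:
  -A: nom -43.000 → Σnom=-43.000; wc +0.280/-0.290 → slack +0.280/-0.290; half-tol=0.285, Σhalf²=0.081225
  +B: nom +37.900 → Σnom=-5.100; wc +0.390/-0.390 → slack +0.670/-0.680; half-tol=0.390, Σhalf²=0.233325
  -C: nom -1.490 → Σnom=-6.590; wc +0.170/-0.260 → slack +0.840/-0.940; half-tol=0.215, Σhalf²=0.279550
  +D: nom +2.140 → Σnom=-4.450; wc +0.080/-0.230 → slack +0.920/-1.170; half-tol=0.155, Σhalf²=0.303575
  +E: nom +24.600 → Σnom=20.150; wc +0.466/-0.093 → slack +1.386/-1.263; half-tol=0.280, Σhalf²=0.381695
  +F: nom +42.800 → Σnom=62.950; wc +0.266/-0.500 → slack +1.652/-1.763; half-tol=0.383, Σhalf²=0.528384
  -G: nom -20.650 → Σnom=42.300; wc +0.230/-0.030 → slack +1.882/-1.793; half-tol=0.130, Σhalf²=0.545284
  +H: nom +27.340 → Σnom=69.640; wc +0.282/-0.282 → slack +2.164/-2.075; half-tol=0.282, Σhalf²=0.624808
  +I: nom +15.510 → Σnom=85.150; wc +0.250/-0.220 → slack +2.414/-2.295; half-tol=0.235, Σhalf²=0.680033
Nominal = 85.150. Worst-case = [85.150 - 2.295, 85.150 + 2.414] = [82.855, 87.564]. RSS = √0.680033 = 0.825.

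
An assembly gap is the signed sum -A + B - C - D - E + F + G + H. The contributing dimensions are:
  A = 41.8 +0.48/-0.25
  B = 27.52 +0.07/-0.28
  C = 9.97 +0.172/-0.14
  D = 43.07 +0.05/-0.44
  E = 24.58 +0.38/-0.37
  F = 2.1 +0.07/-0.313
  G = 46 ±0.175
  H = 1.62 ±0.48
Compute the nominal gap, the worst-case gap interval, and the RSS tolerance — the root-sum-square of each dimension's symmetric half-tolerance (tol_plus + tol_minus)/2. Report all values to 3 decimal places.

Stack each dimension's contribution:
  -A: nom -41.800 → Σnom=-41.800; wc +0.250/-0.480 → slack +0.250/-0.480; half-tol=0.365, Σhalf²=0.133225
  +B: nom +27.520 → Σnom=-14.280; wc +0.070/-0.280 → slack +0.320/-0.760; half-tol=0.175, Σhalf²=0.163850
  -C: nom -9.970 → Σnom=-24.250; wc +0.140/-0.172 → slack +0.460/-0.932; half-tol=0.156, Σhalf²=0.188186
  -D: nom -43.070 → Σnom=-67.320; wc +0.440/-0.050 → slack +0.900/-0.982; half-tol=0.245, Σhalf²=0.248211
  -E: nom -24.580 → Σnom=-91.900; wc +0.370/-0.380 → slack +1.270/-1.362; half-tol=0.375, Σhalf²=0.388836
  +F: nom +2.100 → Σnom=-89.800; wc +0.070/-0.313 → slack +1.340/-1.675; half-tol=0.192, Σhalf²=0.425508
  +G: nom +46.000 → Σnom=-43.800; wc +0.175/-0.175 → slack +1.515/-1.850; half-tol=0.175, Σhalf²=0.456133
  +H: nom +1.620 → Σnom=-42.180; wc +0.480/-0.480 → slack +1.995/-2.330; half-tol=0.480, Σhalf²=0.686533
Nominal = -42.180. Worst-case = [-42.180 - 2.330, -42.180 + 1.995] = [-44.510, -40.185]. RSS = √0.686533 = 0.829.

nominal=-42.180 wc=[-44.510,-40.185] rss=0.829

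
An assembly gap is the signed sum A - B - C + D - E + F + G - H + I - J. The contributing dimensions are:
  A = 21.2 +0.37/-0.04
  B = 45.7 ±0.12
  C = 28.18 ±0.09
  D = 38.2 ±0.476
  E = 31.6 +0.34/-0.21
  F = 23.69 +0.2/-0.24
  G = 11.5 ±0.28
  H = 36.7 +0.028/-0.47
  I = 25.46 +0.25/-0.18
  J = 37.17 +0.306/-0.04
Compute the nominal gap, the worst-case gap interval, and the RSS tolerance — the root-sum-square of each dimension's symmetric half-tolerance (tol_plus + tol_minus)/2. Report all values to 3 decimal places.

nominal=-59.300 wc=[-61.400,-56.794] rss=0.795

Stack each dimension's contribution:
  +A: nom +21.200 → Σnom=21.200; wc +0.370/-0.040 → slack +0.370/-0.040; half-tol=0.205, Σhalf²=0.042025
  -B: nom -45.700 → Σnom=-24.500; wc +0.120/-0.120 → slack +0.490/-0.160; half-tol=0.120, Σhalf²=0.056425
  -C: nom -28.180 → Σnom=-52.680; wc +0.090/-0.090 → slack +0.580/-0.250; half-tol=0.090, Σhalf²=0.064525
  +D: nom +38.200 → Σnom=-14.480; wc +0.476/-0.476 → slack +1.056/-0.726; half-tol=0.476, Σhalf²=0.291101
  -E: nom -31.600 → Σnom=-46.080; wc +0.210/-0.340 → slack +1.266/-1.066; half-tol=0.275, Σhalf²=0.366726
  +F: nom +23.690 → Σnom=-22.390; wc +0.200/-0.240 → slack +1.466/-1.306; half-tol=0.220, Σhalf²=0.415126
  +G: nom +11.500 → Σnom=-10.890; wc +0.280/-0.280 → slack +1.746/-1.586; half-tol=0.280, Σhalf²=0.493526
  -H: nom -36.700 → Σnom=-47.590; wc +0.470/-0.028 → slack +2.216/-1.614; half-tol=0.249, Σhalf²=0.555527
  +I: nom +25.460 → Σnom=-22.130; wc +0.250/-0.180 → slack +2.466/-1.794; half-tol=0.215, Σhalf²=0.601752
  -J: nom -37.170 → Σnom=-59.300; wc +0.040/-0.306 → slack +2.506/-2.100; half-tol=0.173, Σhalf²=0.631681
Nominal = -59.300. Worst-case = [-59.300 - 2.100, -59.300 + 2.506] = [-61.400, -56.794]. RSS = √0.631681 = 0.795.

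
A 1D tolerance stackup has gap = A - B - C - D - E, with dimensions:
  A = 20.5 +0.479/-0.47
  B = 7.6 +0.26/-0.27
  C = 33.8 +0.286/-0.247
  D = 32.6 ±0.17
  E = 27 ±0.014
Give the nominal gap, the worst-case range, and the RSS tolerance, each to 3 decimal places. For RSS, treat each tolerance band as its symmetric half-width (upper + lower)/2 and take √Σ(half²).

Stack each dimension's contribution:
  +A: nom +20.500 → Σnom=20.500; wc +0.479/-0.470 → slack +0.479/-0.470; half-tol=0.474, Σhalf²=0.225150
  -B: nom -7.600 → Σnom=12.900; wc +0.270/-0.260 → slack +0.749/-0.730; half-tol=0.265, Σhalf²=0.295375
  -C: nom -33.800 → Σnom=-20.900; wc +0.247/-0.286 → slack +0.996/-1.016; half-tol=0.266, Σhalf²=0.366397
  -D: nom -32.600 → Σnom=-53.500; wc +0.170/-0.170 → slack +1.166/-1.186; half-tol=0.170, Σhalf²=0.395297
  -E: nom -27.000 → Σnom=-80.500; wc +0.014/-0.014 → slack +1.180/-1.200; half-tol=0.014, Σhalf²=0.395493
Nominal = -80.500. Worst-case = [-80.500 - 1.200, -80.500 + 1.180] = [-81.700, -79.320]. RSS = √0.395493 = 0.629.

nominal=-80.500 wc=[-81.700,-79.320] rss=0.629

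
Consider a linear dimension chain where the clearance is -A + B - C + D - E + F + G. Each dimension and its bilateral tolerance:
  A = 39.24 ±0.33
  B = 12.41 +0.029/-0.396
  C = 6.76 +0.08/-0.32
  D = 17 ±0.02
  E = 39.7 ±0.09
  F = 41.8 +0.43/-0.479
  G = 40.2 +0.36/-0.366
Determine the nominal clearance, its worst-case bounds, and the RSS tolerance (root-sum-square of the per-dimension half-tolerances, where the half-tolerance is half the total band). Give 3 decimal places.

nominal=25.710 wc=[23.949,27.289] rss=0.735

Stack each dimension's contribution:
  -A: nom -39.240 → Σnom=-39.240; wc +0.330/-0.330 → slack +0.330/-0.330; half-tol=0.330, Σhalf²=0.108900
  +B: nom +12.410 → Σnom=-26.830; wc +0.029/-0.396 → slack +0.359/-0.726; half-tol=0.213, Σhalf²=0.154056
  -C: nom -6.760 → Σnom=-33.590; wc +0.320/-0.080 → slack +0.679/-0.806; half-tol=0.200, Σhalf²=0.194056
  +D: nom +17.000 → Σnom=-16.590; wc +0.020/-0.020 → slack +0.699/-0.826; half-tol=0.020, Σhalf²=0.194456
  -E: nom -39.700 → Σnom=-56.290; wc +0.090/-0.090 → slack +0.789/-0.916; half-tol=0.090, Σhalf²=0.202556
  +F: nom +41.800 → Σnom=-14.490; wc +0.430/-0.479 → slack +1.219/-1.395; half-tol=0.455, Σhalf²=0.409127
  +G: nom +40.200 → Σnom=25.710; wc +0.360/-0.366 → slack +1.579/-1.761; half-tol=0.363, Σhalf²=0.540896
Nominal = 25.710. Worst-case = [25.710 - 1.761, 25.710 + 1.579] = [23.949, 27.289]. RSS = √0.540896 = 0.735.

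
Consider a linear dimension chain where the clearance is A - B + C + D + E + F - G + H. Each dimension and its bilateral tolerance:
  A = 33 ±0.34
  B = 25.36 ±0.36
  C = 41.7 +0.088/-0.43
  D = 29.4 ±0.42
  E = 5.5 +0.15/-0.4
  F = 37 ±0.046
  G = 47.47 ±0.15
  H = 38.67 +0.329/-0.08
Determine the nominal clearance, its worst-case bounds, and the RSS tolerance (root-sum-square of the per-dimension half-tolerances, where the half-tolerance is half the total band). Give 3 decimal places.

Stack each dimension's contribution:
  +A: nom +33.000 → Σnom=33.000; wc +0.340/-0.340 → slack +0.340/-0.340; half-tol=0.340, Σhalf²=0.115600
  -B: nom -25.360 → Σnom=7.640; wc +0.360/-0.360 → slack +0.700/-0.700; half-tol=0.360, Σhalf²=0.245200
  +C: nom +41.700 → Σnom=49.340; wc +0.088/-0.430 → slack +0.788/-1.130; half-tol=0.259, Σhalf²=0.312281
  +D: nom +29.400 → Σnom=78.740; wc +0.420/-0.420 → slack +1.208/-1.550; half-tol=0.420, Σhalf²=0.488681
  +E: nom +5.500 → Σnom=84.240; wc +0.150/-0.400 → slack +1.358/-1.950; half-tol=0.275, Σhalf²=0.564306
  +F: nom +37.000 → Σnom=121.240; wc +0.046/-0.046 → slack +1.404/-1.996; half-tol=0.046, Σhalf²=0.566422
  -G: nom -47.470 → Σnom=73.770; wc +0.150/-0.150 → slack +1.554/-2.146; half-tol=0.150, Σhalf²=0.588922
  +H: nom +38.670 → Σnom=112.440; wc +0.329/-0.080 → slack +1.883/-2.226; half-tol=0.205, Σhalf²=0.630742
Nominal = 112.440. Worst-case = [112.440 - 2.226, 112.440 + 1.883] = [110.214, 114.323]. RSS = √0.630742 = 0.794.

nominal=112.440 wc=[110.214,114.323] rss=0.794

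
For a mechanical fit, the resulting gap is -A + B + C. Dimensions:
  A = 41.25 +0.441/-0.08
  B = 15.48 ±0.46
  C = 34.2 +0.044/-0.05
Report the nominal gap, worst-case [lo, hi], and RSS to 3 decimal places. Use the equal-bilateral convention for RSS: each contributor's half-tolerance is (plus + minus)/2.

Stack each dimension's contribution:
  -A: nom -41.250 → Σnom=-41.250; wc +0.080/-0.441 → slack +0.080/-0.441; half-tol=0.261, Σhalf²=0.067860
  +B: nom +15.480 → Σnom=-25.770; wc +0.460/-0.460 → slack +0.540/-0.901; half-tol=0.460, Σhalf²=0.279460
  +C: nom +34.200 → Σnom=8.430; wc +0.044/-0.050 → slack +0.584/-0.951; half-tol=0.047, Σhalf²=0.281669
Nominal = 8.430. Worst-case = [8.430 - 0.951, 8.430 + 0.584] = [7.479, 9.014]. RSS = √0.281669 = 0.531.

nominal=8.430 wc=[7.479,9.014] rss=0.531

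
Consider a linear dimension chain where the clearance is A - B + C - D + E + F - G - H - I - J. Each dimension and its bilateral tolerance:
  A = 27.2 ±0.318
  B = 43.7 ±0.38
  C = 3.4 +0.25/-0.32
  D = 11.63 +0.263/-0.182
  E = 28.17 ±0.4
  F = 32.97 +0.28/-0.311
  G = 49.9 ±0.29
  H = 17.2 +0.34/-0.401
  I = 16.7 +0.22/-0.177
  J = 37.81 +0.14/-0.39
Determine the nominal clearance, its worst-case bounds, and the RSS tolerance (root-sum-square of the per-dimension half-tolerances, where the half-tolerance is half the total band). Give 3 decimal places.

nominal=-85.200 wc=[-88.182,-82.132] rss=0.977

Stack each dimension's contribution:
  +A: nom +27.200 → Σnom=27.200; wc +0.318/-0.318 → slack +0.318/-0.318; half-tol=0.318, Σhalf²=0.101124
  -B: nom -43.700 → Σnom=-16.500; wc +0.380/-0.380 → slack +0.698/-0.698; half-tol=0.380, Σhalf²=0.245524
  +C: nom +3.400 → Σnom=-13.100; wc +0.250/-0.320 → slack +0.948/-1.018; half-tol=0.285, Σhalf²=0.326749
  -D: nom -11.630 → Σnom=-24.730; wc +0.182/-0.263 → slack +1.130/-1.281; half-tol=0.223, Σhalf²=0.376255
  +E: nom +28.170 → Σnom=3.440; wc +0.400/-0.400 → slack +1.530/-1.681; half-tol=0.400, Σhalf²=0.536255
  +F: nom +32.970 → Σnom=36.410; wc +0.280/-0.311 → slack +1.810/-1.992; half-tol=0.295, Σhalf²=0.623576
  -G: nom -49.900 → Σnom=-13.490; wc +0.290/-0.290 → slack +2.100/-2.282; half-tol=0.290, Σhalf²=0.707676
  -H: nom -17.200 → Σnom=-30.690; wc +0.401/-0.340 → slack +2.501/-2.622; half-tol=0.371, Σhalf²=0.844946
  -I: nom -16.700 → Σnom=-47.390; wc +0.177/-0.220 → slack +2.678/-2.842; half-tol=0.199, Σhalf²=0.884348
  -J: nom -37.810 → Σnom=-85.200; wc +0.390/-0.140 → slack +3.068/-2.982; half-tol=0.265, Σhalf²=0.954573
Nominal = -85.200. Worst-case = [-85.200 - 2.982, -85.200 + 3.068] = [-88.182, -82.132]. RSS = √0.954573 = 0.977.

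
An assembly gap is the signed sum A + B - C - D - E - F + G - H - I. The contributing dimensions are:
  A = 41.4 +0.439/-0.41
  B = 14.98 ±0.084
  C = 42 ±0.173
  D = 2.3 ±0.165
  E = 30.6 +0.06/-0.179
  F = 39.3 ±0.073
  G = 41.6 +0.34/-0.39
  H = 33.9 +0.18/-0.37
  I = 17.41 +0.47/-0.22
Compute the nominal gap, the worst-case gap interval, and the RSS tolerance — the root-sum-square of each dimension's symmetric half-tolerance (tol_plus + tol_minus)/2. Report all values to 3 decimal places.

Stack each dimension's contribution:
  +A: nom +41.400 → Σnom=41.400; wc +0.439/-0.410 → slack +0.439/-0.410; half-tol=0.424, Σhalf²=0.180200
  +B: nom +14.980 → Σnom=56.380; wc +0.084/-0.084 → slack +0.523/-0.494; half-tol=0.084, Σhalf²=0.187256
  -C: nom -42.000 → Σnom=14.380; wc +0.173/-0.173 → slack +0.696/-0.667; half-tol=0.173, Σhalf²=0.217185
  -D: nom -2.300 → Σnom=12.080; wc +0.165/-0.165 → slack +0.861/-0.832; half-tol=0.165, Σhalf²=0.244410
  -E: nom -30.600 → Σnom=-18.520; wc +0.179/-0.060 → slack +1.040/-0.892; half-tol=0.119, Σhalf²=0.258690
  -F: nom -39.300 → Σnom=-57.820; wc +0.073/-0.073 → slack +1.113/-0.965; half-tol=0.073, Σhalf²=0.264019
  +G: nom +41.600 → Σnom=-16.220; wc +0.340/-0.390 → slack +1.453/-1.355; half-tol=0.365, Σhalf²=0.397244
  -H: nom -33.900 → Σnom=-50.120; wc +0.370/-0.180 → slack +1.823/-1.535; half-tol=0.275, Σhalf²=0.472869
  -I: nom -17.410 → Σnom=-67.530; wc +0.220/-0.470 → slack +2.043/-2.005; half-tol=0.345, Σhalf²=0.591894
Nominal = -67.530. Worst-case = [-67.530 - 2.005, -67.530 + 2.043] = [-69.535, -65.487]. RSS = √0.591894 = 0.769.

nominal=-67.530 wc=[-69.535,-65.487] rss=0.769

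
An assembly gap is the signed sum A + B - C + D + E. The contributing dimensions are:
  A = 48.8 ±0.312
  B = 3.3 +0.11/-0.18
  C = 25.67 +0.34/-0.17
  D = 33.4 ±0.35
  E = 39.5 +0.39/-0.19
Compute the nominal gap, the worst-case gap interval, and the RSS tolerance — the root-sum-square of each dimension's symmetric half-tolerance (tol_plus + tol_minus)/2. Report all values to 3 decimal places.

nominal=99.330 wc=[97.958,100.662] rss=0.624

Stack each dimension's contribution:
  +A: nom +48.800 → Σnom=48.800; wc +0.312/-0.312 → slack +0.312/-0.312; half-tol=0.312, Σhalf²=0.097344
  +B: nom +3.300 → Σnom=52.100; wc +0.110/-0.180 → slack +0.422/-0.492; half-tol=0.145, Σhalf²=0.118369
  -C: nom -25.670 → Σnom=26.430; wc +0.170/-0.340 → slack +0.592/-0.832; half-tol=0.255, Σhalf²=0.183394
  +D: nom +33.400 → Σnom=59.830; wc +0.350/-0.350 → slack +0.942/-1.182; half-tol=0.350, Σhalf²=0.305894
  +E: nom +39.500 → Σnom=99.330; wc +0.390/-0.190 → slack +1.332/-1.372; half-tol=0.290, Σhalf²=0.389994
Nominal = 99.330. Worst-case = [99.330 - 1.372, 99.330 + 1.332] = [97.958, 100.662]. RSS = √0.389994 = 0.624.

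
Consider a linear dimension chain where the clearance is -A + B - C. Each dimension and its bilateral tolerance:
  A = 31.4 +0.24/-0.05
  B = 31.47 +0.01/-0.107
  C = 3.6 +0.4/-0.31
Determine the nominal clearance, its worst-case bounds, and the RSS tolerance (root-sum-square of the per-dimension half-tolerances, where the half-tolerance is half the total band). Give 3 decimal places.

nominal=-3.530 wc=[-4.277,-3.160] rss=0.388

Stack each dimension's contribution:
  -A: nom -31.400 → Σnom=-31.400; wc +0.050/-0.240 → slack +0.050/-0.240; half-tol=0.145, Σhalf²=0.021025
  +B: nom +31.470 → Σnom=0.070; wc +0.010/-0.107 → slack +0.060/-0.347; half-tol=0.058, Σhalf²=0.024447
  -C: nom -3.600 → Σnom=-3.530; wc +0.310/-0.400 → slack +0.370/-0.747; half-tol=0.355, Σhalf²=0.150472
Nominal = -3.530. Worst-case = [-3.530 - 0.747, -3.530 + 0.370] = [-4.277, -3.160]. RSS = √0.150472 = 0.388.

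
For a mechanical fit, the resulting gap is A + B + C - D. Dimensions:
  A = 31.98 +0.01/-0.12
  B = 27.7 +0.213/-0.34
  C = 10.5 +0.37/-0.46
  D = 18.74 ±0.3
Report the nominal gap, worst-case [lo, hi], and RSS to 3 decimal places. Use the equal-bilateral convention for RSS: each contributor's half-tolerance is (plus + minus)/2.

nominal=51.440 wc=[50.220,52.333] rss=0.586

Stack each dimension's contribution:
  +A: nom +31.980 → Σnom=31.980; wc +0.010/-0.120 → slack +0.010/-0.120; half-tol=0.065, Σhalf²=0.004225
  +B: nom +27.700 → Σnom=59.680; wc +0.213/-0.340 → slack +0.223/-0.460; half-tol=0.277, Σhalf²=0.080677
  +C: nom +10.500 → Σnom=70.180; wc +0.370/-0.460 → slack +0.593/-0.920; half-tol=0.415, Σhalf²=0.252902
  -D: nom -18.740 → Σnom=51.440; wc +0.300/-0.300 → slack +0.893/-1.220; half-tol=0.300, Σhalf²=0.342902
Nominal = 51.440. Worst-case = [51.440 - 1.220, 51.440 + 0.893] = [50.220, 52.333]. RSS = √0.342902 = 0.586.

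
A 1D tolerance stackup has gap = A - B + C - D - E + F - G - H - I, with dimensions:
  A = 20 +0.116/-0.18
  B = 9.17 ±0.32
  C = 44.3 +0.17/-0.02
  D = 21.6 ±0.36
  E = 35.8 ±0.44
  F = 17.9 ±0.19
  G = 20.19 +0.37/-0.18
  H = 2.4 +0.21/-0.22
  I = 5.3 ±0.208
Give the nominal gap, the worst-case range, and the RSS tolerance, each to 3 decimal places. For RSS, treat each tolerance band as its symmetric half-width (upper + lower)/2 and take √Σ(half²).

nominal=-12.260 wc=[-14.558,-10.056] rss=0.811

Stack each dimension's contribution:
  +A: nom +20.000 → Σnom=20.000; wc +0.116/-0.180 → slack +0.116/-0.180; half-tol=0.148, Σhalf²=0.021904
  -B: nom -9.170 → Σnom=10.830; wc +0.320/-0.320 → slack +0.436/-0.500; half-tol=0.320, Σhalf²=0.124304
  +C: nom +44.300 → Σnom=55.130; wc +0.170/-0.020 → slack +0.606/-0.520; half-tol=0.095, Σhalf²=0.133329
  -D: nom -21.600 → Σnom=33.530; wc +0.360/-0.360 → slack +0.966/-0.880; half-tol=0.360, Σhalf²=0.262929
  -E: nom -35.800 → Σnom=-2.270; wc +0.440/-0.440 → slack +1.406/-1.320; half-tol=0.440, Σhalf²=0.456529
  +F: nom +17.900 → Σnom=15.630; wc +0.190/-0.190 → slack +1.596/-1.510; half-tol=0.190, Σhalf²=0.492629
  -G: nom -20.190 → Σnom=-4.560; wc +0.180/-0.370 → slack +1.776/-1.880; half-tol=0.275, Σhalf²=0.568254
  -H: nom -2.400 → Σnom=-6.960; wc +0.220/-0.210 → slack +1.996/-2.090; half-tol=0.215, Σhalf²=0.614479
  -I: nom -5.300 → Σnom=-12.260; wc +0.208/-0.208 → slack +2.204/-2.298; half-tol=0.208, Σhalf²=0.657743
Nominal = -12.260. Worst-case = [-12.260 - 2.298, -12.260 + 2.204] = [-14.558, -10.056]. RSS = √0.657743 = 0.811.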